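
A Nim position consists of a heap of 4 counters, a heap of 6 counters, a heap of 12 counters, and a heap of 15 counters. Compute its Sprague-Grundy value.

1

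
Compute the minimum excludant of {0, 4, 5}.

1

0 is in the set but 1 is not, so the mex is 1.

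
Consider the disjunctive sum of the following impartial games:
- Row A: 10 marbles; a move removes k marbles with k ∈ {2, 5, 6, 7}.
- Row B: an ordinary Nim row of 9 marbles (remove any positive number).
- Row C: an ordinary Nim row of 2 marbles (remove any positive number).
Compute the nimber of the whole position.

8

Grundy values for row A (subtraction set {2, 5, 6, 7}):
k:     0  1  2  3  4  5  6  7  8  9 10
g(k):  0  0  1  1  0  2  1  3  2  2  3
So g(10) = 3.
Row B is a plain Nim row of size 9, so its Grundy value is 9.
Row C is a plain Nim row of size 2, so its Grundy value is 2.
By the Sprague-Grundy theorem, the Grundy value of a sum of independent games is the XOR of the component values.
Combined value = 3 ⊕ 9 ⊕ 2 = 8.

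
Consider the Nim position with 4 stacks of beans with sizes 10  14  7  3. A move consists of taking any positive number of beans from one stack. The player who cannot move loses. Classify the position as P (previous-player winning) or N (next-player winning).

P-position

Write each in binary and XOR column by column:
  1010  (10)
  1110  (14)
  0111  (7)
  0011  (3)
  ----
  0000  (0)
The nim-sum is 0, so this is a P-position: the player to move is in a losing position under optimal play.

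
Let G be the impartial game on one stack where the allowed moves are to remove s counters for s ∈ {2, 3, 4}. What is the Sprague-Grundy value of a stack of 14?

1

Grundy values for subtraction set {2, 3, 4}:
g(0) = mex{} = 0
g(1) = mex{} = 0
g(2) = mex{0} = 1
g(3) = mex{0} = 1
g(4) = mex{0,1} = 2
g(5) = mex{0,1} = 2
g(6) = mex{1,2} = 0
g(7) = mex{1,2} = 0
g(8) = mex{0,2} = 1
g(9) = mex{0,2} = 1
g(10) = mex{0,1} = 2
g(11) = mex{0,1} = 2
g(12) = mex{1,2} = 0
g(13) = mex{1,2} = 0
g(14) = mex{0,2} = 1
So g(14) = 1.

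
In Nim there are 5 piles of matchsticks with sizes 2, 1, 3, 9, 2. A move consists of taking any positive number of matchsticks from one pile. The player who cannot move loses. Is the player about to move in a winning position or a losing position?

Winning position

Compute the nim-sum pairwise:
2 ^ 1 = 3
3 ^ 3 = 0
0 ^ 9 = 9
9 ^ 2 = 11
The nim-sum is 11 ≠ 0, so this is an N-position: the player to move can win.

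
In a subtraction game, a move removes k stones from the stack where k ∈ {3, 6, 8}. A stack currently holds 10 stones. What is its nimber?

3

Compute g(0), g(1), … for moves {3, 6, 8}:
k:     0  1  2  3  4  5  6  7  8  9 10
g(k):  0  0  0  1  1  1  2  2  2  3  3
So g(10) = 3.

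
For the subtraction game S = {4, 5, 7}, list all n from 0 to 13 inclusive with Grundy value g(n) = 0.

Grundy values for subtraction set {4, 5, 7}:
g(0) = mex{} = 0
g(1) = mex{} = 0
g(2) = mex{} = 0
g(3) = mex{} = 0
g(4) = mex{0} = 1
g(5) = mex{0} = 1
g(6) = mex{0} = 1
g(7) = mex{0} = 1
g(8) = mex{0,1} = 2
g(9) = mex{0,1} = 2
g(10) = mex{0,1} = 2
g(11) = mex{1} = 0
g(12) = mex{1,2} = 0
g(13) = mex{1,2} = 0
The P-positions (g = 0) in 0..13 are 0, 1, 2, 3, 11, 12, 13.

0, 1, 2, 3, 11, 12, 13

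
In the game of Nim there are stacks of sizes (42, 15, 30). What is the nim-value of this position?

Bitwise XOR of the heap sizes:
  101010  (42)
  001111  (15)
  011110  (30)
  ------
  111011  (59)

59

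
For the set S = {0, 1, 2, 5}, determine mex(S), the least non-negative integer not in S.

3

The values 0, 1, 2 are all present; 3 is the first non-negative integer missing from the set.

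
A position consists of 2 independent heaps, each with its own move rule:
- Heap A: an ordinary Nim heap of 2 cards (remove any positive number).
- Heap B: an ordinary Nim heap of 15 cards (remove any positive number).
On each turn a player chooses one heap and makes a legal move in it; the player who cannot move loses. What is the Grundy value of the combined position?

13

Heap A is a plain Nim heap of size 2, so its Grundy value is 2.
Heap B is a plain Nim heap of size 15, so its Grundy value is 15.
By the Sprague-Grundy theorem, the Grundy value of a sum of independent games is the XOR of the component values.
Combined value = 2 ⊕ 15 = 13.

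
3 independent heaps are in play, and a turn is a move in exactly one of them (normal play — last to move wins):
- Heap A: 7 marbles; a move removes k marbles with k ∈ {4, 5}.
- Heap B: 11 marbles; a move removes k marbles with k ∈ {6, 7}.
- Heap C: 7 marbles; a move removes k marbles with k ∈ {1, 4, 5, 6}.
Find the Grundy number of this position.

3

Build the Grundy sequence for heap A with g(k) = mex{g(k−s) : s ∈ {4, 5}, s ≤ k}:
k:     0  1  2  3  4  5  6  7
g(k):  0  0  0  0  1  1  1  1
So g(7) = 1.
Build the Grundy sequence for heap B with g(k) = mex{g(k−s) : s ∈ {6, 7}, s ≤ k}:
g(0) = mex{} = 0
g(1) = mex{} = 0
g(2) = mex{} = 0
g(3) = mex{} = 0
g(4) = mex{} = 0
g(5) = mex{} = 0
g(6) = mex{0} = 1
g(7) = mex{0} = 1
g(8) = mex{0} = 1
g(9) = mex{0} = 1
g(10) = mex{0} = 1
g(11) = mex{0} = 1
So g(11) = 1.
Build the Grundy sequence for heap C with g(k) = mex{g(k−s) : s ∈ {1, 4, 5, 6}, s ≤ k}:
g(0) = mex{} = 0
g(1) = mex{0} = 1
g(2) = mex{1} = 0
g(3) = mex{0} = 1
g(4) = mex{0,1} = 2
g(5) = mex{0,1,2} = 3
g(6) = mex{0,1,3} = 2
g(7) = mex{0,1,2} = 3
So g(7) = 3.
By the Sprague-Grundy theorem, the Grundy value of a sum of independent games is the XOR of the component values.
Combined value = 1 ⊕ 1 ⊕ 3 = 3.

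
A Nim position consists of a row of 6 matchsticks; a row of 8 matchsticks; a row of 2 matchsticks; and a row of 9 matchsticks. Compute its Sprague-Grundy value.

Compute the nim-sum pairwise:
6 ⊕ 8 = 14
14 ⊕ 2 = 12
12 ⊕ 9 = 5

5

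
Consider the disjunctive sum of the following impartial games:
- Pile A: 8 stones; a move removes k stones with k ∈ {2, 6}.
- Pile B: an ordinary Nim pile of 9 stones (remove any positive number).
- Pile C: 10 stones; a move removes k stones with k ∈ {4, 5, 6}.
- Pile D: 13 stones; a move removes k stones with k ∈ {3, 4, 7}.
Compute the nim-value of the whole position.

8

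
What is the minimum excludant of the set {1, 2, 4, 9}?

0 is not in the set, so the mex is 0.

0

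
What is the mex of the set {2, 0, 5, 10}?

1

0 is in the set but 1 is not, so the mex is 1.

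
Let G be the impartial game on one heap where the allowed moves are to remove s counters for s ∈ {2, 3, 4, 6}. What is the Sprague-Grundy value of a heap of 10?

Build the Grundy sequence with g(k) = mex{g(k−s) : s ∈ {2, 3, 4, 6}, s ≤ k}:
g(0) = mex{} = 0
g(1) = mex{} = 0
g(2) = mex{0} = 1
g(3) = mex{0} = 1
g(4) = mex{0,1} = 2
g(5) = mex{0,1} = 2
g(6) = mex{0,1,2} = 3
g(7) = mex{0,1,2} = 3
g(8) = mex{1,2,3} = 0
g(9) = mex{1,2,3} = 0
g(10) = mex{0,2,3} = 1
So g(10) = 1.

1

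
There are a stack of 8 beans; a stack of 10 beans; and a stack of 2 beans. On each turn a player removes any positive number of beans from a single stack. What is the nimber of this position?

0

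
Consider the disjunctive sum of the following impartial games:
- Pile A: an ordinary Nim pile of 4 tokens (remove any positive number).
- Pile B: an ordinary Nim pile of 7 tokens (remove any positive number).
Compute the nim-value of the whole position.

Pile A is a plain Nim pile of size 4, so its Grundy value is 4.
Pile B is a plain Nim pile of size 7, so its Grundy value is 7.
By the Sprague-Grundy theorem, the Grundy value of a sum of independent games is the XOR of the component values.
Combined value = 4 ⊕ 7 = 3.

3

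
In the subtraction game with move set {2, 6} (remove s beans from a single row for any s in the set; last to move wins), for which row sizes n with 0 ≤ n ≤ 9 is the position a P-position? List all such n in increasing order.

0, 1, 4, 5, 8, 9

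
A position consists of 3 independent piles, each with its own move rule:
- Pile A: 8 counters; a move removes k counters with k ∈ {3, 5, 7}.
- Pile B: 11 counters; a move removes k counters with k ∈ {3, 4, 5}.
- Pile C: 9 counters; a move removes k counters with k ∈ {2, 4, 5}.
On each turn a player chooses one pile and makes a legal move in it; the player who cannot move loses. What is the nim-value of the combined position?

2

Grundy values for pile A (subtraction set {3, 5, 7}):
g(0) = mex{} = 0
g(1) = mex{} = 0
g(2) = mex{} = 0
g(3) = mex{0} = 1
g(4) = mex{0} = 1
g(5) = mex{0} = 1
g(6) = mex{0,1} = 2
g(7) = mex{0,1} = 2
g(8) = mex{0,1} = 2
So g(8) = 2.
Build the Grundy sequence for pile B with g(k) = mex{g(k−s) : s ∈ {3, 4, 5}, s ≤ k}:
g(0) = mex{} = 0
g(1) = mex{} = 0
g(2) = mex{} = 0
g(3) = mex{0} = 1
g(4) = mex{0} = 1
g(5) = mex{0} = 1
g(6) = mex{0,1} = 2
g(7) = mex{0,1} = 2
g(8) = mex{1} = 0
g(9) = mex{1,2} = 0
g(10) = mex{1,2} = 0
g(11) = mex{0,2} = 1
So g(11) = 1.
Grundy values for pile C (subtraction set {2, 4, 5}):
k:     0  1  2  3  4  5  6  7  8  9
g(k):  0  0  1  1  2  2  3  0  0  1
So g(9) = 1.
The value of a disjunctive sum is the nim-sum of the parts.
Combined value = 2 XOR 1 XOR 1 = 2.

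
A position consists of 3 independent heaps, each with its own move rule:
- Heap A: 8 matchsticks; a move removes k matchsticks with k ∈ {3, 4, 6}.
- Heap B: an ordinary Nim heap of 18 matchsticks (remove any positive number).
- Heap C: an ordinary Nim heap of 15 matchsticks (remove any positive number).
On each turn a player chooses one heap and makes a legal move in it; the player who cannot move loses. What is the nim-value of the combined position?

31

For heap A, compute g(0), g(1), … with moves {3, 4, 6}:
g(0) = mex{} = 0
g(1) = mex{} = 0
g(2) = mex{} = 0
g(3) = mex{0} = 1
g(4) = mex{0} = 1
g(5) = mex{0} = 1
g(6) = mex{0,1} = 2
g(7) = mex{0,1} = 2
g(8) = mex{0,1} = 2
So g(8) = 2.
Heap B is a plain Nim heap of size 18, so its Grundy value is 18.
Heap C is a plain Nim heap of size 15, so its Grundy value is 15.
By the Sprague-Grundy theorem, the Grundy value of a sum of independent games is the XOR of the component values.
Combined value = 2 ⊕ 18 ⊕ 15 = 31.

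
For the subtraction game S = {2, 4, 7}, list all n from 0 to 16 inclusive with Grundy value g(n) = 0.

Grundy values for subtraction set {2, 4, 7}:
k:     0  1  2  3  4  5  6  7  8  9 10 11 12 13 14 15 16
g(k):  0  0  1  1  2  2  0  3  1  0  2  1  0  2  1  0  2
The P-positions (g = 0) in 0..16 are 0, 1, 6, 9, 12, 15.

0, 1, 6, 9, 12, 15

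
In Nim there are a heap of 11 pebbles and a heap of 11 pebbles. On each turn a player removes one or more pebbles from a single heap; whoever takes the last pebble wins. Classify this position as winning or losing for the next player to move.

Losing position

Nim-sum: 11 ⊕ 11 = 0.
The nim-sum is 0, so this is a P-position: the player to move is in a losing position under optimal play.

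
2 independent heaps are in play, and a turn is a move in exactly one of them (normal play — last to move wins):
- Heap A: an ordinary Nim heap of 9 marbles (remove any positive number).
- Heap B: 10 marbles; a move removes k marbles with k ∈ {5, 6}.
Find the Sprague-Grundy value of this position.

Heap A is a plain Nim heap of size 9, so its Grundy value is 9.
Build the Grundy sequence for heap B with g(k) = mex{g(k−s) : s ∈ {5, 6}, s ≤ k}:
g(0) = mex{} = 0
g(1) = mex{} = 0
g(2) = mex{} = 0
g(3) = mex{} = 0
g(4) = mex{} = 0
g(5) = mex{0} = 1
g(6) = mex{0} = 1
g(7) = mex{0} = 1
g(8) = mex{0} = 1
g(9) = mex{0} = 1
g(10) = mex{0,1} = 2
So g(10) = 2.
The value of a disjunctive sum is the nim-sum of the parts.
Combined value = 9 XOR 2 = 11.

11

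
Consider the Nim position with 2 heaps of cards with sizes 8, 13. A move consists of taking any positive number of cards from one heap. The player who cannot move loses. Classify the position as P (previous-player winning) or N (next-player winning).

Compute the nim-sum pairwise:
8 ⊕ 13 = 5
The nim-sum is 5 ≠ 0, so this is an N-position: the player to move can win.

N-position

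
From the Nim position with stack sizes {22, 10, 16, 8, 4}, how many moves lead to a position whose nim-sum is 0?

0

Nim-sum: 22 XOR 10 XOR 16 XOR 8 XOR 4 = 0.
The nim-sum is already 0, so every move leaves a nonzero nim-sum — there are no winning moves.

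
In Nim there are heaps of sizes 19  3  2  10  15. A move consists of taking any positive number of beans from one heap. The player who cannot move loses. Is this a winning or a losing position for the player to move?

Winning position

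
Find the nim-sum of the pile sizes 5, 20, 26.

11

Compute the nim-sum pairwise:
5 XOR 20 = 17
17 XOR 26 = 11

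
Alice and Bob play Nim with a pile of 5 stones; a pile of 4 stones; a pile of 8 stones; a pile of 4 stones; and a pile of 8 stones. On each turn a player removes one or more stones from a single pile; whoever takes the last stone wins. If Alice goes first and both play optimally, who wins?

Alice wins

Nim-sum: 5 XOR 4 XOR 8 XOR 4 XOR 8 = 5.
The nim-sum is 5 ≠ 0, so this is an N-position: the player to move can win; Alice has a winning move.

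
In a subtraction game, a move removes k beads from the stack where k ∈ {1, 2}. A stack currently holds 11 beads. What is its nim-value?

2

Build the Grundy sequence with g(k) = mex{g(k−s) : s ∈ {1, 2}, s ≤ k}:
g(0) = mex{} = 0
g(1) = mex{0} = 1
g(2) = mex{0,1} = 2
g(3) = mex{1,2} = 0
g(4) = mex{0,2} = 1
g(5) = mex{0,1} = 2
g(6) = mex{1,2} = 0
g(7) = mex{0,2} = 1
g(8) = mex{0,1} = 2
g(9) = mex{1,2} = 0
g(10) = mex{0,2} = 1
g(11) = mex{0,1} = 2
So g(11) = 2.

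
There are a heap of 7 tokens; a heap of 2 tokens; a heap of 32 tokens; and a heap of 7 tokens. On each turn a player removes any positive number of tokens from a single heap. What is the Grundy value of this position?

34

Compute the nim-sum pairwise:
7 ⊕ 2 = 5
5 ⊕ 32 = 37
37 ⊕ 7 = 34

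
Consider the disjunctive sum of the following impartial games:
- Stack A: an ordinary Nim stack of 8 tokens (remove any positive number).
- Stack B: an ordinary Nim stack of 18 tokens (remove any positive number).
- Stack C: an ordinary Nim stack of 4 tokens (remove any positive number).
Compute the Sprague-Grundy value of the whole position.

30

Stack A is a plain Nim stack of size 8, so its Grundy value is 8.
Stack B is a plain Nim stack of size 18, so its Grundy value is 18.
Stack C is a plain Nim stack of size 4, so its Grundy value is 4.
By the Sprague-Grundy theorem, the Grundy value of a sum of independent games is the XOR of the component values.
Combined value = 8 ⊕ 18 ⊕ 4 = 30.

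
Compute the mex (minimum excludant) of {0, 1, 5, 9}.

The values 0, 1 are all present; 2 is the first non-negative integer missing from the set.

2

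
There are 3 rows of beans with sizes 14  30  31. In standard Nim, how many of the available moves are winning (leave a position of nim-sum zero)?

Bitwise XOR of the heap sizes:
  01110  (14)
  11110  (30)
  11111  (31)
  -----
  01111  (15)
The overall nim-sum is X = 15. A row of size p has a winning move iff p XOR X < p (reduce it to p XOR X).
  14: 14 XOR 15 = 1 < 14 — winning move (to 1).
  30: 30 XOR 15 = 17 < 30 — winning move (to 17).
  31: 31 XOR 15 = 16 < 31 — winning move (to 16).
That gives 3 winning moves.

3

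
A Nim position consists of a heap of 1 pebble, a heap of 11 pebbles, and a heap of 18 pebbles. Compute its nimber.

Nim-sum: 1 ⊕ 11 ⊕ 18 = 24.

24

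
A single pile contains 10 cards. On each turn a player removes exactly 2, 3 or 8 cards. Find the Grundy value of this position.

Compute g(0), g(1), … for moves {2, 3, 8}:
g(0) = mex{} = 0
g(1) = mex{} = 0
g(2) = mex{0} = 1
g(3) = mex{0} = 1
g(4) = mex{0,1} = 2
g(5) = mex{1} = 0
g(6) = mex{1,2} = 0
g(7) = mex{0,2} = 1
g(8) = mex{0} = 1
g(9) = mex{0,1} = 2
g(10) = mex{1} = 0
So g(10) = 0.

0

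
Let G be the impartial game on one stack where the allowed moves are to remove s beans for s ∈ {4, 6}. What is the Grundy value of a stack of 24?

Build the Grundy sequence with g(k) = mex{g(k−s) : s ∈ {4, 6}, s ≤ k}:
k:     0  1  2  3  4  5  6  7  8  9 10 11 12 13 14 15 16 17 18 19 20 21 22 23 24
g(k):  0  0  0  0  1  1  1  1  2  2  0  0  0  0  1  1  1  1  2  2  0  0  0  0  1
So g(24) = 1.

1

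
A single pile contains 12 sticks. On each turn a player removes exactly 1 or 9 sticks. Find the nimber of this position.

Build the Grundy sequence with g(k) = mex{g(k−s) : s ∈ {1, 9}, s ≤ k}:
g(0) = mex{} = 0
g(1) = mex{0} = 1
g(2) = mex{1} = 0
g(3) = mex{0} = 1
g(4) = mex{1} = 0
g(5) = mex{0} = 1
g(6) = mex{1} = 0
g(7) = mex{0} = 1
g(8) = mex{1} = 0
g(9) = mex{0} = 1
g(10) = mex{1} = 0
g(11) = mex{0} = 1
g(12) = mex{1} = 0
So g(12) = 0.

0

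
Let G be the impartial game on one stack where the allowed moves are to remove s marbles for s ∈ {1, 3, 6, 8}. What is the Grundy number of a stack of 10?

1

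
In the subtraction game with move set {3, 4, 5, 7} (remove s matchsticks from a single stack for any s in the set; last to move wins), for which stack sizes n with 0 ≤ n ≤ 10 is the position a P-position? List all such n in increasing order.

0, 1, 2, 10

Grundy values for subtraction set {3, 4, 5, 7}:
k:     0  1  2  3  4  5  6  7  8  9 10
g(k):  0  0  0  1  1  1  2  2  2  3  0
The P-positions (g = 0) in 0..10 are 0, 1, 2, 10.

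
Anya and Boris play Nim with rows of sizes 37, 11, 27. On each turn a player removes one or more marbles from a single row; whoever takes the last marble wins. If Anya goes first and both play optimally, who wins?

Anya wins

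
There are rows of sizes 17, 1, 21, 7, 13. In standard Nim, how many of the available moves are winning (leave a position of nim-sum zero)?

Compute the nim-sum pairwise:
17 XOR 1 = 16
16 XOR 21 = 5
5 XOR 7 = 2
2 XOR 13 = 15
The overall nim-sum is X = 15. A row of size p has a winning move iff p XOR X < p (reduce it to p XOR X).
  17: 17 XOR 15 = 30 ≥ 17 — no move.
  1: 1 XOR 15 = 14 ≥ 1 — no move.
  21: 21 XOR 15 = 26 ≥ 21 — no move.
  7: 7 XOR 15 = 8 ≥ 7 — no move.
  13: 13 XOR 15 = 2 < 13 — winning move (to 2).
That gives 1 winning move.

1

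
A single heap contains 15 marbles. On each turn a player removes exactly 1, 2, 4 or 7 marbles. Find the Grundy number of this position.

0

Build the Grundy sequence with g(k) = mex{g(k−s) : s ∈ {1, 2, 4, 7}, s ≤ k}:
k:     0  1  2  3  4  5  6  7  8  9 10 11 12 13 14 15
g(k):  0  1  2  0  1  2  0  1  2  0  1  2  0  1  2  0
So g(15) = 0.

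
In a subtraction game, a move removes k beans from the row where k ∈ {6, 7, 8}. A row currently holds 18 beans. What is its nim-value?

0

Compute g(0), g(1), … for moves {6, 7, 8}:
k:     0  1  2  3  4  5  6  7  8  9 10 11 12 13 14 15 16 17 18
g(k):  0  0  0  0  0  0  1  1  1  1  1  1  2  2  0  0  0  0  0
So g(18) = 0.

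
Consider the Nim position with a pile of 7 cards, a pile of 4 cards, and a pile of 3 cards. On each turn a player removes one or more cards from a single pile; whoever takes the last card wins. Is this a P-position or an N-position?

P-position

Compute the nim-sum pairwise:
7 ^ 4 = 3
3 ^ 3 = 0
The nim-sum is 0, so this is a P-position: the player to move is in a losing position under optimal play.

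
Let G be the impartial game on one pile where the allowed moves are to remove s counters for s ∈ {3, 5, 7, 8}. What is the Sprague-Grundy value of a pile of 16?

Grundy values for subtraction set {3, 5, 7, 8}:
k:     0  1  2  3  4  5  6  7  8  9 10 11 12 13 14 15 16
g(k):  0  0  0  1  1  1  2  2  2  3  3  0  0  0  1  1  1
So g(16) = 1.

1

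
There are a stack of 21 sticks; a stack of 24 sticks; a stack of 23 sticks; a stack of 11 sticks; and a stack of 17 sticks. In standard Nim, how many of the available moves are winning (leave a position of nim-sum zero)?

0

Nim-sum: 21 ^ 24 ^ 23 ^ 11 ^ 17 = 0.
The nim-sum is already 0, so every move leaves a nonzero nim-sum — there are no winning moves.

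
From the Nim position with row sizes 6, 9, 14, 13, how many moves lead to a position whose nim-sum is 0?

3

Nim-sum: 6 ⊕ 9 ⊕ 14 ⊕ 13 = 12.
The overall nim-sum is X = 12. A row of size p has a winning move iff p XOR X < p (reduce it to p XOR X).
  6: 6 XOR 12 = 10 ≥ 6 — no move.
  9: 9 XOR 12 = 5 < 9 — winning move (to 5).
  14: 14 XOR 12 = 2 < 14 — winning move (to 2).
  13: 13 XOR 12 = 1 < 13 — winning move (to 1).
That gives 3 winning moves.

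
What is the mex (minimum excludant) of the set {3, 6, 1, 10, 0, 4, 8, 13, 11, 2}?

The values 0, 1, 2, 3, 4 are all present; 5 is the first non-negative integer missing from the set.

5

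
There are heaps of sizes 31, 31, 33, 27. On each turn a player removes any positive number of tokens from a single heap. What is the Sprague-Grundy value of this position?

58

Nim-sum: 31 ^ 31 ^ 33 ^ 27 = 58.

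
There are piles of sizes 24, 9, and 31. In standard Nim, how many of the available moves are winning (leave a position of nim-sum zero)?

3

Nim-sum: 24 ^ 9 ^ 31 = 14.
The overall nim-sum is X = 14. A pile of size p has a winning move iff p XOR X < p (reduce it to p XOR X).
  24: 24 XOR 14 = 22 < 24 — winning move (to 22).
  9: 9 XOR 14 = 7 < 9 — winning move (to 7).
  31: 31 XOR 14 = 17 < 31 — winning move (to 17).
That gives 3 winning moves.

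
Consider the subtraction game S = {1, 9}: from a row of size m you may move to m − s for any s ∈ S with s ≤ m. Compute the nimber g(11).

1

Build the Grundy sequence with g(k) = mex{g(k−s) : s ∈ {1, 9}, s ≤ k}:
g(0) = mex{} = 0
g(1) = mex{0} = 1
g(2) = mex{1} = 0
g(3) = mex{0} = 1
g(4) = mex{1} = 0
g(5) = mex{0} = 1
g(6) = mex{1} = 0
g(7) = mex{0} = 1
g(8) = mex{1} = 0
g(9) = mex{0} = 1
g(10) = mex{1} = 0
g(11) = mex{0} = 1
So g(11) = 1.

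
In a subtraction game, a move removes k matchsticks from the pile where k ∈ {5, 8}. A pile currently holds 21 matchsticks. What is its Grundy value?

1

Compute g(0), g(1), … for moves {5, 8}:
k:     0  1  2  3  4  5  6  7  8  9 10 11 12 13 14 15 16 17 18 19 20 21
g(k):  0  0  0  0  0  1  1  1  1  1  2  2  2  0  0  0  0  0  1  1  1  1
So g(21) = 1.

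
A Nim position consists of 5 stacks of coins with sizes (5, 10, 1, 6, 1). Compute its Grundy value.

Bitwise XOR of the heap sizes:
  0101  (5)
  1010  (10)
  0001  (1)
  0110  (6)
  0001  (1)
  ----
  1001  (9)

9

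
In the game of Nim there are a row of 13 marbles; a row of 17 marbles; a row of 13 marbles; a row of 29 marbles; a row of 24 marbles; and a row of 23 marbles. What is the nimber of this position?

Compute the nim-sum pairwise:
13 XOR 17 = 28
28 XOR 13 = 17
17 XOR 29 = 12
12 XOR 24 = 20
20 XOR 23 = 3

3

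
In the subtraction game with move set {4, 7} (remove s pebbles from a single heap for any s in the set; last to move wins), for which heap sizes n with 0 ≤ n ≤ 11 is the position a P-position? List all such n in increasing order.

0, 1, 2, 3, 11

Grundy values for subtraction set {4, 7}:
g(0) = mex{} = 0
g(1) = mex{} = 0
g(2) = mex{} = 0
g(3) = mex{} = 0
g(4) = mex{0} = 1
g(5) = mex{0} = 1
g(6) = mex{0} = 1
g(7) = mex{0} = 1
g(8) = mex{0,1} = 2
g(9) = mex{0,1} = 2
g(10) = mex{0,1} = 2
g(11) = mex{1} = 0
The P-positions (g = 0) in 0..11 are 0, 1, 2, 3, 11.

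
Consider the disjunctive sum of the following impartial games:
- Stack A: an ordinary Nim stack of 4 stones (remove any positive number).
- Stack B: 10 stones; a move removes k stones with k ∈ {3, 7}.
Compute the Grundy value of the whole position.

Stack A is a plain Nim stack of size 4, so its Grundy value is 4.
Build the Grundy sequence for stack B with g(k) = mex{g(k−s) : s ∈ {3, 7}, s ≤ k}:
g(0) = mex{} = 0
g(1) = mex{} = 0
g(2) = mex{} = 0
g(3) = mex{0} = 1
g(4) = mex{0} = 1
g(5) = mex{0} = 1
g(6) = mex{1} = 0
g(7) = mex{0,1} = 2
g(8) = mex{0,1} = 2
g(9) = mex{0} = 1
g(10) = mex{1,2} = 0
So g(10) = 0.
The value of a disjunctive sum is the nim-sum of the parts.
Combined value = 4 XOR 0 = 4.

4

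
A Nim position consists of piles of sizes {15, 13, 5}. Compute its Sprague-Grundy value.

7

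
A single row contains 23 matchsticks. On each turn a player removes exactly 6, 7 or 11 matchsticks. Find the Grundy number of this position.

1

Grundy values for subtraction set {6, 7, 11}:
k:     0  1  2  3  4  5  6  7  8  9 10 11 12 13 14 15 16 17 18 19 20 21 22 23
g(k):  0  0  0  0  0  0  1  1  1  1  1  1  2  2  2  2  2  0  0  0  0  0  0  1
So g(23) = 1.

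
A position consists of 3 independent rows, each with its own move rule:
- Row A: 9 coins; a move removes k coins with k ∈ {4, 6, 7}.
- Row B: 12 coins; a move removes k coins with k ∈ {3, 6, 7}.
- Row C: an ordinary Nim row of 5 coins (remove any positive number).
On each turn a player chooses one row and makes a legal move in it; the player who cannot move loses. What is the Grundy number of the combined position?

Build the Grundy sequence for row A with g(k) = mex{g(k−s) : s ∈ {4, 6, 7}, s ≤ k}:
g(0) = mex{} = 0
g(1) = mex{} = 0
g(2) = mex{} = 0
g(3) = mex{} = 0
g(4) = mex{0} = 1
g(5) = mex{0} = 1
g(6) = mex{0} = 1
g(7) = mex{0} = 1
g(8) = mex{0,1} = 2
g(9) = mex{0,1} = 2
So g(9) = 2.
For row B, compute g(0), g(1), … with moves {3, 6, 7}:
g(0) = mex{} = 0
g(1) = mex{} = 0
g(2) = mex{} = 0
g(3) = mex{0} = 1
g(4) = mex{0} = 1
g(5) = mex{0} = 1
g(6) = mex{0,1} = 2
g(7) = mex{0,1} = 2
g(8) = mex{0,1} = 2
g(9) = mex{0,1,2} = 3
g(10) = mex{1,2} = 0
g(11) = mex{1,2} = 0
g(12) = mex{1,2,3} = 0
So g(12) = 0.
Row C is a plain Nim row of size 5, so its Grundy value is 5.
By the Sprague-Grundy theorem, the Grundy value of a sum of independent games is the XOR of the component values.
Combined value = 2 ⊕ 0 ⊕ 5 = 7.

7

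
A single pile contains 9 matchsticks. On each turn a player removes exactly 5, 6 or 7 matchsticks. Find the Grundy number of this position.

1

Build the Grundy sequence with g(k) = mex{g(k−s) : s ∈ {5, 6, 7}, s ≤ k}:
k:     0  1  2  3  4  5  6  7  8  9
g(k):  0  0  0  0  0  1  1  1  1  1
So g(9) = 1.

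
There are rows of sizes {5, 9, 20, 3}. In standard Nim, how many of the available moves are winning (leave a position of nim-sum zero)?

1

Bitwise XOR of the heap sizes:
  00101  (5)
  01001  (9)
  10100  (20)
  00011  (3)
  -----
  11011  (27)
The overall nim-sum is X = 27. A row of size p has a winning move iff p XOR X < p (reduce it to p XOR X).
  5: 5 XOR 27 = 30 ≥ 5 — no move.
  9: 9 XOR 27 = 18 ≥ 9 — no move.
  20: 20 XOR 27 = 15 < 20 — winning move (to 15).
  3: 3 XOR 27 = 24 ≥ 3 — no move.
That gives 1 winning move.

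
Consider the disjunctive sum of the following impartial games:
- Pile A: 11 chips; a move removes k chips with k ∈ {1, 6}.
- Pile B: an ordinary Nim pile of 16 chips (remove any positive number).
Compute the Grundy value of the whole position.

For pile A, compute g(0), g(1), … with moves {1, 6}:
k:     0  1  2  3  4  5  6  7  8  9 10 11
g(k):  0  1  0  1  0  1  2  0  1  0  1  0
So g(11) = 0.
Pile B is a plain Nim pile of size 16, so its Grundy value is 16.
The value of a disjunctive sum is the nim-sum of the parts.
Combined value = 0 ⊕ 16 = 16.

16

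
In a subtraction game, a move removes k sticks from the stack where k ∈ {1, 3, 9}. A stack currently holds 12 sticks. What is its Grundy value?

Compute g(0), g(1), … for moves {1, 3, 9}:
k:     0  1  2  3  4  5  6  7  8  9 10 11 12
g(k):  0  1  0  1  0  1  0  1  0  1  0  1  0
So g(12) = 0.

0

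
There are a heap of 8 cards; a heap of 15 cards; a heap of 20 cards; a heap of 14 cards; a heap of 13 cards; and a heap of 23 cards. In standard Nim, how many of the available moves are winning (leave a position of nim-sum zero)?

5

Compute the nim-sum pairwise:
8 ⊕ 15 = 7
7 ⊕ 20 = 19
19 ⊕ 14 = 29
29 ⊕ 13 = 16
16 ⊕ 23 = 7
The overall nim-sum is X = 7. A heap of size p has a winning move iff p XOR X < p (reduce it to p XOR X).
  8: 8 XOR 7 = 15 ≥ 8 — no move.
  15: 15 XOR 7 = 8 < 15 — winning move (to 8).
  20: 20 XOR 7 = 19 < 20 — winning move (to 19).
  14: 14 XOR 7 = 9 < 14 — winning move (to 9).
  13: 13 XOR 7 = 10 < 13 — winning move (to 10).
  23: 23 XOR 7 = 16 < 23 — winning move (to 16).
That gives 5 winning moves.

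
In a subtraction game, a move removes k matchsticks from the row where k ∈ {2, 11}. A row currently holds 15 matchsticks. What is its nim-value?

Grundy values for subtraction set {2, 11}:
k:     0  1  2  3  4  5  6  7  8  9 10 11 12 13 14 15
g(k):  0  0  1  1  0  0  1  1  0  0  1  1  2  0  0  1
So g(15) = 1.

1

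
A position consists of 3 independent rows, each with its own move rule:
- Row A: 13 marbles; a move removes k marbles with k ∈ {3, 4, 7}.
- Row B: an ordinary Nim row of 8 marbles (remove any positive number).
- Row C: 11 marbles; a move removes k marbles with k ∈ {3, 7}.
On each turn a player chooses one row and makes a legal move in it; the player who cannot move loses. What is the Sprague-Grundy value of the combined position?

Build the Grundy sequence for row A with g(k) = mex{g(k−s) : s ∈ {3, 4, 7}, s ≤ k}:
g(0) = mex{} = 0
g(1) = mex{} = 0
g(2) = mex{} = 0
g(3) = mex{0} = 1
g(4) = mex{0} = 1
g(5) = mex{0} = 1
g(6) = mex{0,1} = 2
g(7) = mex{0,1} = 2
g(8) = mex{0,1} = 2
g(9) = mex{0,1,2} = 3
g(10) = mex{1,2} = 0
g(11) = mex{1,2} = 0
g(12) = mex{1,2,3} = 0
g(13) = mex{0,2,3} = 1
So g(13) = 1.
Row B is a plain Nim row of size 8, so its Grundy value is 8.
For row C, compute g(0), g(1), … with moves {3, 7}:
g(0) = mex{} = 0
g(1) = mex{} = 0
g(2) = mex{} = 0
g(3) = mex{0} = 1
g(4) = mex{0} = 1
g(5) = mex{0} = 1
g(6) = mex{1} = 0
g(7) = mex{0,1} = 2
g(8) = mex{0,1} = 2
g(9) = mex{0} = 1
g(10) = mex{1,2} = 0
g(11) = mex{1,2} = 0
So g(11) = 0.
The value of a disjunctive sum is the nim-sum of the parts.
Combined value = 1 ⊕ 8 ⊕ 0 = 9.

9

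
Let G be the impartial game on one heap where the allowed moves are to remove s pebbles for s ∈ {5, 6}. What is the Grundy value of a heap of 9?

Grundy values for subtraction set {5, 6}:
k:     0  1  2  3  4  5  6  7  8  9
g(k):  0  0  0  0  0  1  1  1  1  1
So g(9) = 1.

1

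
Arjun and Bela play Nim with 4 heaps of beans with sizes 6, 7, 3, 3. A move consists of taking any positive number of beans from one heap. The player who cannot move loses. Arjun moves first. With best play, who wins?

Arjun wins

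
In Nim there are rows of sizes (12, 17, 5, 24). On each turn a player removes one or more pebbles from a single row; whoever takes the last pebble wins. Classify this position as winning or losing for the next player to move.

Losing position

Nim-sum: 12 ⊕ 17 ⊕ 5 ⊕ 24 = 0.
The nim-sum is 0, so this is a P-position: the player to move is in a losing position under optimal play.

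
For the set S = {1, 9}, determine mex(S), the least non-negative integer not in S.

0 is not in the set, so the mex is 0.

0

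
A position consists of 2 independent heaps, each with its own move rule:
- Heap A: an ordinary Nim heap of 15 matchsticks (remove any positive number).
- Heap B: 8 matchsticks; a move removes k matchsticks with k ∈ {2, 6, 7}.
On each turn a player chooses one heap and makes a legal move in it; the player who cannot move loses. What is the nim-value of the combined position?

13

Heap A is a plain Nim heap of size 15, so its Grundy value is 15.
For heap B, compute g(0), g(1), … with moves {2, 6, 7}:
g(0) = mex{} = 0
g(1) = mex{} = 0
g(2) = mex{0} = 1
g(3) = mex{0} = 1
g(4) = mex{1} = 0
g(5) = mex{1} = 0
g(6) = mex{0} = 1
g(7) = mex{0} = 1
g(8) = mex{0,1} = 2
So g(8) = 2.
The value of a disjunctive sum is the nim-sum of the parts.
Combined value = 15 XOR 2 = 13.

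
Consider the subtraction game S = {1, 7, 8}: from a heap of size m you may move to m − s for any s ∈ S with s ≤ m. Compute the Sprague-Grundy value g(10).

2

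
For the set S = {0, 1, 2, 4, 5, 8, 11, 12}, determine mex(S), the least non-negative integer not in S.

3

The values 0, 1, 2 are all present; 3 is the first non-negative integer missing from the set.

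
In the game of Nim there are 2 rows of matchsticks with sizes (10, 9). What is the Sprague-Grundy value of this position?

3

Write each in binary and XOR column by column:
  1010  (10)
  1001  (9)
  ----
  0011  (3)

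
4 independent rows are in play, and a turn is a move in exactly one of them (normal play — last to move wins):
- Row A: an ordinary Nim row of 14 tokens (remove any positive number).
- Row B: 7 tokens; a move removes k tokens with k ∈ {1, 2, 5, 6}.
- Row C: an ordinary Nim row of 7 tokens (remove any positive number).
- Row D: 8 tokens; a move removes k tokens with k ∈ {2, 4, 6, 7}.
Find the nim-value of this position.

13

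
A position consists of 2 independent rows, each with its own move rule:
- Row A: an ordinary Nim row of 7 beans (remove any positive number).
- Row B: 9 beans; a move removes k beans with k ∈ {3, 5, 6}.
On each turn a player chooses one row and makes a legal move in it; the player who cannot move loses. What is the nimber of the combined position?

7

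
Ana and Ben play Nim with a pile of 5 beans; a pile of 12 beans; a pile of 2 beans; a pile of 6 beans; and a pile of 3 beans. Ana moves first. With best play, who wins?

Ana wins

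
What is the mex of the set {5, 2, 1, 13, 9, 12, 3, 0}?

4

The values 0, 1, 2, 3 are all present; 4 is the first non-negative integer missing from the set.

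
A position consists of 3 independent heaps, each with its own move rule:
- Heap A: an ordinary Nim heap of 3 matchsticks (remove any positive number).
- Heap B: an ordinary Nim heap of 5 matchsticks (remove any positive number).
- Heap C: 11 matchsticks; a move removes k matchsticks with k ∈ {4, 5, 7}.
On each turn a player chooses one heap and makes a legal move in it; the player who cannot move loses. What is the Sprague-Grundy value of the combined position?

6

Heap A is a plain Nim heap of size 3, so its Grundy value is 3.
Heap B is a plain Nim heap of size 5, so its Grundy value is 5.
For heap C, compute g(0), g(1), … with moves {4, 5, 7}:
g(0) = mex{} = 0
g(1) = mex{} = 0
g(2) = mex{} = 0
g(3) = mex{} = 0
g(4) = mex{0} = 1
g(5) = mex{0} = 1
g(6) = mex{0} = 1
g(7) = mex{0} = 1
g(8) = mex{0,1} = 2
g(9) = mex{0,1} = 2
g(10) = mex{0,1} = 2
g(11) = mex{1} = 0
So g(11) = 0.
The value of a disjunctive sum is the nim-sum of the parts.
Combined value = 3 ⊕ 5 ⊕ 0 = 6.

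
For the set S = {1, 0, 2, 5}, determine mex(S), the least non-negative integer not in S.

The values 0, 1, 2 are all present; 3 is the first non-negative integer missing from the set.

3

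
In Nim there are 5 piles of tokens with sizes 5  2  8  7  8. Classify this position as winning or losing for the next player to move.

Losing position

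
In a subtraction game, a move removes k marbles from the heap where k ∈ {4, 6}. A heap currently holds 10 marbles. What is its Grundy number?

Compute g(0), g(1), … for moves {4, 6}:
k:     0  1  2  3  4  5  6  7  8  9 10
g(k):  0  0  0  0  1  1  1  1  2  2  0
So g(10) = 0.

0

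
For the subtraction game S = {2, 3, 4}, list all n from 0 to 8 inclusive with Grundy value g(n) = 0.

0, 1, 6, 7

Compute g(0), g(1), … for moves {2, 3, 4}:
g(0) = mex{} = 0
g(1) = mex{} = 0
g(2) = mex{0} = 1
g(3) = mex{0} = 1
g(4) = mex{0,1} = 2
g(5) = mex{0,1} = 2
g(6) = mex{1,2} = 0
g(7) = mex{1,2} = 0
g(8) = mex{0,2} = 1
The P-positions (g = 0) in 0..8 are 0, 1, 6, 7.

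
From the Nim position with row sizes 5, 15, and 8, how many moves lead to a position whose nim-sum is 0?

Nim-sum: 5 ^ 15 ^ 8 = 2.
The overall nim-sum is X = 2. A row of size p has a winning move iff p XOR X < p (reduce it to p XOR X).
  5: 5 XOR 2 = 7 ≥ 5 — no move.
  15: 15 XOR 2 = 13 < 15 — winning move (to 13).
  8: 8 XOR 2 = 10 ≥ 8 — no move.
That gives 1 winning move.

1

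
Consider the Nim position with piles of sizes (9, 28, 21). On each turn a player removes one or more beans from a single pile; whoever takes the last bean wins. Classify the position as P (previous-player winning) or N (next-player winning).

P-position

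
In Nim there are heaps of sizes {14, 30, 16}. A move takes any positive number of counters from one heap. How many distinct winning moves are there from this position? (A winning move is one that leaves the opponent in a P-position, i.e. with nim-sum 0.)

0

In binary:
  01110  (14)
  11110  (30)
  10000  (16)
  -----
  00000  (0)
The nim-sum is already 0, so every move leaves a nonzero nim-sum — there are no winning moves.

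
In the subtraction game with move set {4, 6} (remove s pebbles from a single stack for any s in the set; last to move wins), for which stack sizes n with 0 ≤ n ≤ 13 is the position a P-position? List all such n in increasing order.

0, 1, 2, 3, 10, 11, 12, 13

Build the Grundy sequence with g(k) = mex{g(k−s) : s ∈ {4, 6}, s ≤ k}:
g(0) = mex{} = 0
g(1) = mex{} = 0
g(2) = mex{} = 0
g(3) = mex{} = 0
g(4) = mex{0} = 1
g(5) = mex{0} = 1
g(6) = mex{0} = 1
g(7) = mex{0} = 1
g(8) = mex{0,1} = 2
g(9) = mex{0,1} = 2
g(10) = mex{1} = 0
g(11) = mex{1} = 0
g(12) = mex{1,2} = 0
g(13) = mex{1,2} = 0
The P-positions (g = 0) in 0..13 are 0, 1, 2, 3, 10, 11, 12, 13.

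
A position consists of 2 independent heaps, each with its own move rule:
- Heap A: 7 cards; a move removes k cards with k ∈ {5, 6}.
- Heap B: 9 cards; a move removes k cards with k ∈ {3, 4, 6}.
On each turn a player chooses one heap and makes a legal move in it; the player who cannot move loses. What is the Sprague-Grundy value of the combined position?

1

For heap A, compute g(0), g(1), … with moves {5, 6}:
k:     0  1  2  3  4  5  6  7
g(k):  0  0  0  0  0  1  1  1
So g(7) = 1.
For heap B, compute g(0), g(1), … with moves {3, 4, 6}:
g(0) = mex{} = 0
g(1) = mex{} = 0
g(2) = mex{} = 0
g(3) = mex{0} = 1
g(4) = mex{0} = 1
g(5) = mex{0} = 1
g(6) = mex{0,1} = 2
g(7) = mex{0,1} = 2
g(8) = mex{0,1} = 2
g(9) = mex{1,2} = 0
So g(9) = 0.
By the Sprague-Grundy theorem, the Grundy value of a sum of independent games is the XOR of the component values.
Combined value = 1 XOR 0 = 1.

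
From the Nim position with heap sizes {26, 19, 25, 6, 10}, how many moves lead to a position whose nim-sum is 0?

3

In binary:
  11010  (26)
  10011  (19)
  11001  (25)
  00110  (6)
  01010  (10)
  -----
  11100  (28)
The overall nim-sum is X = 28. A heap of size p has a winning move iff p XOR X < p (reduce it to p XOR X).
  26: 26 XOR 28 = 6 < 26 — winning move (to 6).
  19: 19 XOR 28 = 15 < 19 — winning move (to 15).
  25: 25 XOR 28 = 5 < 25 — winning move (to 5).
  6: 6 XOR 28 = 26 ≥ 6 — no move.
  10: 10 XOR 28 = 22 ≥ 10 — no move.
That gives 3 winning moves.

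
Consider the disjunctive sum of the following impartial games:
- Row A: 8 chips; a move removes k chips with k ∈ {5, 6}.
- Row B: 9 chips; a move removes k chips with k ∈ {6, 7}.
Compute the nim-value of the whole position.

Grundy values for row A (subtraction set {5, 6}):
g(0) = mex{} = 0
g(1) = mex{} = 0
g(2) = mex{} = 0
g(3) = mex{} = 0
g(4) = mex{} = 0
g(5) = mex{0} = 1
g(6) = mex{0} = 1
g(7) = mex{0} = 1
g(8) = mex{0} = 1
So g(8) = 1.
Grundy values for row B (subtraction set {6, 7}):
g(0) = mex{} = 0
g(1) = mex{} = 0
g(2) = mex{} = 0
g(3) = mex{} = 0
g(4) = mex{} = 0
g(5) = mex{} = 0
g(6) = mex{0} = 1
g(7) = mex{0} = 1
g(8) = mex{0} = 1
g(9) = mex{0} = 1
So g(9) = 1.
By the Sprague-Grundy theorem, the Grundy value of a sum of independent games is the XOR of the component values.
Combined value = 1 XOR 1 = 0.

0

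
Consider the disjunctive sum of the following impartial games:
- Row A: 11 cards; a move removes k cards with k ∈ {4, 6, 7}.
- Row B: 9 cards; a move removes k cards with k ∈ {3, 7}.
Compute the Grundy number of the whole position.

For row A, compute g(0), g(1), … with moves {4, 6, 7}:
k:     0  1  2  3  4  5  6  7  8  9 10 11
g(k):  0  0  0  0  1  1  1  1  2  2  2  0
So g(11) = 0.
For row B, compute g(0), g(1), … with moves {3, 7}:
g(0) = mex{} = 0
g(1) = mex{} = 0
g(2) = mex{} = 0
g(3) = mex{0} = 1
g(4) = mex{0} = 1
g(5) = mex{0} = 1
g(6) = mex{1} = 0
g(7) = mex{0,1} = 2
g(8) = mex{0,1} = 2
g(9) = mex{0} = 1
So g(9) = 1.
By the Sprague-Grundy theorem, the Grundy value of a sum of independent games is the XOR of the component values.
Combined value = 0 ⊕ 1 = 1.

1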